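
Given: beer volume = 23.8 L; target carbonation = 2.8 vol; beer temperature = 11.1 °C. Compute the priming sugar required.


residual = 14.695·(0.01821 + 0.09011·e^(−0.04·T));  sugar = (target − residual)·4.0·V
residual = 14.695·(0.01821 + 0.09011·e^(−0.04·11.1)) = 1.1170
sugar = (2.8 − 1.1170)·4.0·23.8

160.2213 g


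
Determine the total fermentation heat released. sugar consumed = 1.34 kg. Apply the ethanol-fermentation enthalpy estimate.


Q = m_sugar · 590 kJ/kg
Q = 1.34 · 590

790.6000 kJ


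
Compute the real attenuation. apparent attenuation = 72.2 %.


RA = AA · 0.8192
RA = 72.2 · 0.8192

59.1462 %


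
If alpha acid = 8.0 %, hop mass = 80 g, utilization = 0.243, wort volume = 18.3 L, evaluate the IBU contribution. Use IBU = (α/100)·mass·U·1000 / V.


IBU = (8.0/100)·80·0.243·1000 / 18.3

84.9836 IBU


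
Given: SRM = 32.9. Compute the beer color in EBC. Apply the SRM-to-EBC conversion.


EBC = SRM · 1.97
EBC = 32.9 · 1.97

64.8130 EBC


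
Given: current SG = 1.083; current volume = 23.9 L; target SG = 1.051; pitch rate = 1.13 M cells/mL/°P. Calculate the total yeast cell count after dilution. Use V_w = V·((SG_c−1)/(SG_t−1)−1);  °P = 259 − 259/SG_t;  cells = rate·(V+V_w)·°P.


V_w = 23.9·((1.083−1)/(1.051−1)−1) = 14.9961
V_final = 23.9 + 14.9961 = 38.8961
°P = 259 − 259/1.051 = 12.5680
cells = 1.13·38.8961·12.5680

552.3972 billion cells


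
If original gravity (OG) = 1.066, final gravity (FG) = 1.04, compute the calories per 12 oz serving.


ABW = (OG−FG)·131.25·0.79/FG;  °P = 259 − 259/SG (for OG→OE and FG→AE);  RE = 0.1808·OE + 0.8192·AE;  Cal = (6.9·ABW + 4·(RE−0.1))·FG·3.55
ABW = (1.066 − 1.04)·131.25·0.79/1.04 = 2.5922
OE = 259 − 259/1.066 = 16.0356 °P
AE = 259 − 259/1.04 = 9.9615 °P
RE = 0.1808·16.0356 + 0.8192·9.9615 = 11.0597 °P
Cal = (6.9·2.5922 + 4·(11.0597−0.1))·1.04·3.55

227.8889 kcal


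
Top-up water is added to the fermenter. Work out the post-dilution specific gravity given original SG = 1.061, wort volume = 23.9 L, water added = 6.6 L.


SG_new = 1 + (SG_old − 1)·V_old/(V_old + V_water)
pts = (1.061 − 1)·1000·23.9/(23.9 + 6.6) = 47.8000
SG_new = 1 + 47.8000/1000

1.0478


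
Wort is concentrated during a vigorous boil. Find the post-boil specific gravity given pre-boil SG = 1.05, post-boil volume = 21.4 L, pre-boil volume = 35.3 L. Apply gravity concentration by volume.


SG_post = 1 + (SG_pre − 1)·V_pre/V_post
pts_pre = (1.05 − 1)·1000 = 50.0000
pts_post = 50.0000·35.3/21.4 = 82.4766
SG_post = 1 + 82.4766/1000

1.0825


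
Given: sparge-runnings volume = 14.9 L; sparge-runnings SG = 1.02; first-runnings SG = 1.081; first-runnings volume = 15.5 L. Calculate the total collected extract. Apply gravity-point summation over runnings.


total = Σ (SG_i − 1)·1000·V_i
first = (1.081 − 1)·1000·15.5 = 1255.5000
sparge = (1.02 − 1)·1000·14.9 = 298.0000
total = 1255.5000 + 298.0000

1553.5000 gravity·L


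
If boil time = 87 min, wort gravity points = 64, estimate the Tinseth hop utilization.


U = 1.65·0.000125^(GP/1000) · (1 − e^(−0.04·t))/4.15
bigness = 1.65·0.000125^(64/1000) = 0.9283
boil_factor = (1 − e^(−0.04·87))/4.15 = 0.2335
U = 0.9283 · 0.2335

0.2168


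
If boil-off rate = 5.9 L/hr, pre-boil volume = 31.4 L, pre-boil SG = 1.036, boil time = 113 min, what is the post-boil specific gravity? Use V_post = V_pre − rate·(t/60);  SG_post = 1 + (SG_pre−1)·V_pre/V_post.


V_post = 31.4 − 5.9·(113/60) = 20.2883
SG_post = 1 + (1.036 − 1)·31.4/20.2883

1.0557


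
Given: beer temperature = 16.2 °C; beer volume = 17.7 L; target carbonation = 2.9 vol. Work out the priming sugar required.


residual = 14.695·(0.01821 + 0.09011·e^(−0.04·T));  sugar = (target − residual)·4.0·V
residual = 14.695·(0.01821 + 0.09011·e^(−0.04·16.2)) = 0.9603
sugar = (2.9 − 0.9603)·4.0·17.7

137.3339 g


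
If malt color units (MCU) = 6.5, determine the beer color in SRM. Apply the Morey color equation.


SRM = 1.4922 · MCU^0.6859
SRM = 1.4922 · 6.5^0.6859

5.3877 SRM


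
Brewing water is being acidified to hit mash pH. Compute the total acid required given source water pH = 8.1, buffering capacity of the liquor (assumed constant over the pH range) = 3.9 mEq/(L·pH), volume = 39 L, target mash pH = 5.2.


acid = buffering capacity · (pH_source − pH_target) · V
acid = 3.9 · (8.1 − 5.2) · 39

441.0900 mEq


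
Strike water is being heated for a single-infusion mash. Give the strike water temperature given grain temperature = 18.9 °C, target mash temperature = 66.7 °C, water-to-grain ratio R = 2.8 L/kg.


T_strike = (0.41/R)·(T_mash − T_grain) + T_mash
T_strike = (0.41/2.8)·(66.7 − 18.9) + 66.7

73.6993 °C


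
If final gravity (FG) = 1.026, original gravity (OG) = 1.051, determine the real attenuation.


AA = (OG−FG)/(OG−1)·100;  RA = AA·0.8192
AA = (1.051 − 1.026)/(1.051 − 1)·100 = 49.0196
RA = 49.0196·0.8192

40.1569 %


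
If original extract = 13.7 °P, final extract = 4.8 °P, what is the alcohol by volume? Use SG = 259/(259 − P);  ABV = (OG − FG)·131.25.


OG = 259/(259 − 13.7) = 1.0558
FG = 259/(259 − 4.8) = 1.0189
ABV = (1.0558 − 1.0189)·131.25

4.8519 % ABV


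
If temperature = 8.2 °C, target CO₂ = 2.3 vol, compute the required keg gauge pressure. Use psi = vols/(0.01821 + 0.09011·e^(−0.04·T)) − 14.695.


psi = 2.3/(0.01821 + 0.09011·e^(−0.04·8.2)) − 14.695

12.9752 psi


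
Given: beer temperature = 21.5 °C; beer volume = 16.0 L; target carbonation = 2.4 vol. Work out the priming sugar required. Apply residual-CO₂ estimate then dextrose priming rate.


residual = 14.695·(0.01821 + 0.09011·e^(−0.04·T));  sugar = (target − residual)·4.0·V
residual = 14.695·(0.01821 + 0.09011·e^(−0.04·21.5)) = 0.8279
sugar = (2.4 − 0.8279)·4.0·16.0

100.6123 g


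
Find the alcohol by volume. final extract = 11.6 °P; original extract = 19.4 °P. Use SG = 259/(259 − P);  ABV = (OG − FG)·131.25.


OG = 259/(259 − 19.4) = 1.0810
FG = 259/(259 − 11.6) = 1.0469
ABV = (1.0810 − 1.0469)·131.25

4.4731 % ABV


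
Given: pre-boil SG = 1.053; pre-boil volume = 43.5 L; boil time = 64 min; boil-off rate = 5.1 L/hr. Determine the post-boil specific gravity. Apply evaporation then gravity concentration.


V_post = V_pre − rate·(t/60);  SG_post = 1 + (SG_pre−1)·V_pre/V_post
V_post = 43.5 − 5.1·(64/60) = 38.0600
SG_post = 1 + (1.053 − 1)·43.5/38.0600

1.0606


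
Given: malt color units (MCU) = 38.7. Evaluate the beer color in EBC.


SRM = 1.4922·MCU^0.6859;  EBC = SRM·1.97
SRM = 1.4922·38.7^0.6859 = 18.3163
EBC = 18.3163·1.97

36.0831 EBC


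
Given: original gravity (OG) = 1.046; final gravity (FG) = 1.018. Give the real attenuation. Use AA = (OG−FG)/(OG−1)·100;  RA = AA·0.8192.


AA = (1.046 − 1.018)/(1.046 − 1)·100 = 60.8696
RA = 60.8696·0.8192

49.8643 %


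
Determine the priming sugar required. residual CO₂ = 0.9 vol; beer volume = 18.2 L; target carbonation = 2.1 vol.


sugar = (target − residual)·4.0·V
sugar = (2.1 − 0.9)·4.0·18.2

87.3600 g


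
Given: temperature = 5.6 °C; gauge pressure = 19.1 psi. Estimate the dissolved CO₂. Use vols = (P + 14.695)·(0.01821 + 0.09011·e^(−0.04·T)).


vols = (19.1 + 14.695)·(0.01821 + 0.09011·e^(−0.04·5.6))

3.0495 volumes


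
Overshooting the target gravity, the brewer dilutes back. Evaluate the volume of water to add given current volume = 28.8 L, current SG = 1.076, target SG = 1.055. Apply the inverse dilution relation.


V_water = V·((SG_curr − 1)/(SG_target − 1) − 1)
V_water = 28.8·((1.076 − 1)/(1.055 − 1) − 1)

10.9964 L


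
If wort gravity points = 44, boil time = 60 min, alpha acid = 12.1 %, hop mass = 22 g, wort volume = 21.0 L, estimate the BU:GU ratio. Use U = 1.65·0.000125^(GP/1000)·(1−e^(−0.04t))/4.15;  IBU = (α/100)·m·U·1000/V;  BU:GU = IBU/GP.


U = 1.65·0.000125^(44/1000)·(1−e^(−0.04·60))/4.15 = 0.2434
IBU = (12.1/100)·22·0.2434·1000/21.0 = 30.8594
BU:GU = 30.8594/44

0.7013


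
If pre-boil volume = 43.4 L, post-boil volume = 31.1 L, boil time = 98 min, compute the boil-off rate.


rate = (V_pre − V_post) / (t_min/60)
rate = (43.4 − 31.1) / (98/60)

7.5306 L/hr


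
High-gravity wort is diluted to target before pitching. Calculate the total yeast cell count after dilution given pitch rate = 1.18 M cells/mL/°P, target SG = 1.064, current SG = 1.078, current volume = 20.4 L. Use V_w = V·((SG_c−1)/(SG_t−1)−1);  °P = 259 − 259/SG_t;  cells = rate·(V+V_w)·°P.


V_w = 20.4·((1.078−1)/(1.064−1)−1) = 4.4625
V_final = 20.4 + 4.4625 = 24.8625
°P = 259 − 259/1.064 = 15.5789
cells = 1.18·24.8625·15.5789

457.0513 billion cells


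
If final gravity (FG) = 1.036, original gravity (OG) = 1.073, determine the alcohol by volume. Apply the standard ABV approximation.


ABV = (OG − FG) · 131.25
ABV = (1.073 − 1.036) · 131.25

4.8562 % ABV


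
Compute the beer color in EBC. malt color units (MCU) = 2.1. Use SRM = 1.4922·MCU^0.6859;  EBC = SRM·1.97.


SRM = 1.4922·2.1^0.6859 = 2.4822
EBC = 2.4822·1.97

4.8899 EBC


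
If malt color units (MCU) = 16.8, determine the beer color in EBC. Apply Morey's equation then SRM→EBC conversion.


SRM = 1.4922·MCU^0.6859;  EBC = SRM·1.97
SRM = 1.4922·16.8^0.6859 = 10.3340
EBC = 10.3340·1.97

20.3579 EBC


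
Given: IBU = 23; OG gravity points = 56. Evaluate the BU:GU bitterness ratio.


BU:GU = IBU / OG_points
BU:GU = 23 / 56

0.4107


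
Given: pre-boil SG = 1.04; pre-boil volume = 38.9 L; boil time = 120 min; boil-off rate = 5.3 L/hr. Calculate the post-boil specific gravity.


V_post = V_pre − rate·(t/60);  SG_post = 1 + (SG_pre−1)·V_pre/V_post
V_post = 38.9 − 5.3·(120/60) = 28.3000
SG_post = 1 + (1.04 − 1)·38.9/28.3000

1.0550


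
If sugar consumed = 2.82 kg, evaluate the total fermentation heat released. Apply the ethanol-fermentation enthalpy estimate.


Q = m_sugar · 590 kJ/kg
Q = 2.82 · 590

1663.8000 kJ


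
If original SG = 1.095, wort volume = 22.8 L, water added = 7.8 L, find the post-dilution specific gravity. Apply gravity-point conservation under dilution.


SG_new = 1 + (SG_old − 1)·V_old/(V_old + V_water)
pts = (1.095 − 1)·1000·22.8/(22.8 + 7.8) = 70.7843
SG_new = 1 + 70.7843/1000

1.0708


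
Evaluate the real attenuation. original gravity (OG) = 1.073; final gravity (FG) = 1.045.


AA = (OG−FG)/(OG−1)·100;  RA = AA·0.8192
AA = (1.073 − 1.045)/(1.073 − 1)·100 = 38.3562
RA = 38.3562·0.8192

31.4214 %


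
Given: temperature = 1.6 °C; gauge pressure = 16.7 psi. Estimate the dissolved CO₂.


vols = (P + 14.695)·(0.01821 + 0.09011·e^(−0.04·T))
vols = (16.7 + 14.695)·(0.01821 + 0.09011·e^(−0.04·1.6))

3.2253 volumes


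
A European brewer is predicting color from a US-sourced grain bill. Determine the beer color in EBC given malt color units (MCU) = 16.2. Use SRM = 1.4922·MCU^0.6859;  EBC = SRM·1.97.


SRM = 1.4922·16.2^0.6859 = 10.0794
EBC = 10.0794·1.97

19.8564 EBC


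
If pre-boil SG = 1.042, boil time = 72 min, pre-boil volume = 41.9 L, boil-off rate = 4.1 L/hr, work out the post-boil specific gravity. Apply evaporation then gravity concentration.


V_post = V_pre − rate·(t/60);  SG_post = 1 + (SG_pre−1)·V_pre/V_post
V_post = 41.9 − 4.1·(72/60) = 36.9800
SG_post = 1 + (1.042 − 1)·41.9/36.9800

1.0476


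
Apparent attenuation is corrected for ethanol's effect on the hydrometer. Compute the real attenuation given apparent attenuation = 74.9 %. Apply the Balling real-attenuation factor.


RA = AA · 0.8192
RA = 74.9 · 0.8192

61.3581 %


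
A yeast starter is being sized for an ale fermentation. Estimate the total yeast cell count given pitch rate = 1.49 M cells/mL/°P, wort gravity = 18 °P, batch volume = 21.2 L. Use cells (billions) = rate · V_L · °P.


cells = 1.49 · 21.2 · 18

568.5840 billion cells


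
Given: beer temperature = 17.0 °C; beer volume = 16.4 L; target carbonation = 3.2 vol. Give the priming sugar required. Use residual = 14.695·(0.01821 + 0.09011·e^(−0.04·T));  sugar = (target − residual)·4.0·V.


residual = 14.695·(0.01821 + 0.09011·e^(−0.04·17.0)) = 0.9384
sugar = (3.2 − 0.9384)·4.0·16.4

148.3583 g


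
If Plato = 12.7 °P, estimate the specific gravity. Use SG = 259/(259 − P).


SG = 259/(259 − 12.7)

1.0516


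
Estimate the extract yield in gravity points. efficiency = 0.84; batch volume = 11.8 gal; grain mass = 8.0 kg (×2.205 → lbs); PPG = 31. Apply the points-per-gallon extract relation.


points = lbs × PPG × eff / vol
lbs = 8.0 × 2.205 = 17.6400
points = 17.6400 × 31 × 0.84 / 11.8

38.9276 points


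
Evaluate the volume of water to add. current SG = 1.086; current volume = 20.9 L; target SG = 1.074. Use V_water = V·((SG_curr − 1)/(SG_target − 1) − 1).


V_water = 20.9·((1.086 − 1)/(1.074 − 1) − 1)

3.3892 L


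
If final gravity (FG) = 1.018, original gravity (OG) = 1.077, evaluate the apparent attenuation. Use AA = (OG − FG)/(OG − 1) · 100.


AA = (1.077 − 1.018)/(1.077 − 1) · 100

76.6234 %


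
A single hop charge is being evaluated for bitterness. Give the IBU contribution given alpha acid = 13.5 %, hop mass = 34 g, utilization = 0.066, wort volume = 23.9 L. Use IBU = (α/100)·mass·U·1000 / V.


IBU = (13.5/100)·34·0.066·1000 / 23.9

12.6753 IBU


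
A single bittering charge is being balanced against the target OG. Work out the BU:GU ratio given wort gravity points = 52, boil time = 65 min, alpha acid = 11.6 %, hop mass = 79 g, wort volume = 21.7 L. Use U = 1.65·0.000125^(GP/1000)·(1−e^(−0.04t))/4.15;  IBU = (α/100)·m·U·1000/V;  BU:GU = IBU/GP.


U = 1.65·0.000125^(52/1000)·(1−e^(−0.04·65))/4.15 = 0.2307
IBU = (11.6/100)·79·0.2307·1000/21.7 = 97.4054
BU:GU = 97.4054/52

1.8732


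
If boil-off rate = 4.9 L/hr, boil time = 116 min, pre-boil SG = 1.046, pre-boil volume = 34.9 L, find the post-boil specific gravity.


V_post = V_pre − rate·(t/60);  SG_post = 1 + (SG_pre−1)·V_pre/V_post
V_post = 34.9 − 4.9·(116/60) = 25.4267
SG_post = 1 + (1.046 − 1)·34.9/25.4267

1.0631


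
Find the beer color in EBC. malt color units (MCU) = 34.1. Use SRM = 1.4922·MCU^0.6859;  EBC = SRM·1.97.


SRM = 1.4922·34.1^0.6859 = 16.7936
EBC = 16.7936·1.97

33.0834 EBC


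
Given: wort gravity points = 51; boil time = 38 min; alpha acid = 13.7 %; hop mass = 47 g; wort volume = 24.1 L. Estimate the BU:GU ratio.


U = 1.65·0.000125^(GP/1000)·(1−e^(−0.04t))/4.15;  IBU = (α/100)·m·U·1000/V;  BU:GU = IBU/GP
U = 1.65·0.000125^(51/1000)·(1−e^(−0.04·38))/4.15 = 0.1964
IBU = (13.7/100)·47·0.1964·1000/24.1 = 52.4796
BU:GU = 52.4796/51

1.0290


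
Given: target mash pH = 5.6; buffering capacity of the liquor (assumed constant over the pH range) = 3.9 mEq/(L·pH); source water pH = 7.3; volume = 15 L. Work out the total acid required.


acid = buffering capacity · (pH_source − pH_target) · V
acid = 3.9 · (7.3 − 5.6) · 15

99.4500 mEq


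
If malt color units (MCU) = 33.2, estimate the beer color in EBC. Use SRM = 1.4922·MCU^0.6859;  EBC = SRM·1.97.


SRM = 1.4922·33.2^0.6859 = 16.4883
EBC = 16.4883·1.97

32.4819 EBC


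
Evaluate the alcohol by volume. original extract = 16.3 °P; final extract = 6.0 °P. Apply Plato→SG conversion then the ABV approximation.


SG = 259/(259 − P);  ABV = (OG − FG)·131.25
OG = 259/(259 − 16.3) = 1.0672
FG = 259/(259 − 6.0) = 1.0237
ABV = (1.0672 − 1.0237)·131.25

5.7022 % ABV


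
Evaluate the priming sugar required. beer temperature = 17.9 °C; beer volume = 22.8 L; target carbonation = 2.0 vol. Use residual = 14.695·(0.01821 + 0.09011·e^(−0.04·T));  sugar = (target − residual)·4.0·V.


residual = 14.695·(0.01821 + 0.09011·e^(−0.04·17.9)) = 0.9147
sugar = (2.0 − 0.9147)·4.0·22.8

98.9775 g


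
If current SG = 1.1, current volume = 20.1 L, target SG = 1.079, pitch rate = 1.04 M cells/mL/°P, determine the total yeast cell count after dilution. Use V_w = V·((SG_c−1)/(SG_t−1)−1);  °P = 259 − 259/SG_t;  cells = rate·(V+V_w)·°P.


V_w = 20.1·((1.1−1)/(1.079−1)−1) = 5.3430
V_final = 20.1 + 5.3430 = 25.4430
°P = 259 − 259/1.079 = 18.9629
cells = 1.04·25.4430·18.9629

501.7735 billion cells


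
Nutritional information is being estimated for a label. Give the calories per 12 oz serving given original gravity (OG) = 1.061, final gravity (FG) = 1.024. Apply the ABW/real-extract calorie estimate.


ABW = (OG−FG)·131.25·0.79/FG;  °P = 259 − 259/SG (for OG→OE and FG→AE);  RE = 0.1808·OE + 0.8192·AE;  Cal = (6.9·ABW + 4·(RE−0.1))·FG·3.55
ABW = (1.061 − 1.024)·131.25·0.79/1.024 = 3.7465
OE = 259 − 259/1.061 = 14.8907 °P
AE = 259 − 259/1.024 = 6.0703 °P
RE = 0.1808·14.8907 + 0.8192·6.0703 = 7.6650 °P
Cal = (6.9·3.7465 + 4·(7.6650−0.1))·1.024·3.55

203.9752 kcal


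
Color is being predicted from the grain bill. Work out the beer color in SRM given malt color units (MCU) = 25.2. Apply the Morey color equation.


SRM = 1.4922 · MCU^0.6859
SRM = 1.4922 · 25.2^0.6859

13.6473 SRM


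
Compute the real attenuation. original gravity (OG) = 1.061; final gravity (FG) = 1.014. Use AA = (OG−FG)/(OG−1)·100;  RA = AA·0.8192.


AA = (1.061 − 1.014)/(1.061 − 1)·100 = 77.0492
RA = 77.0492·0.8192

63.1187 %


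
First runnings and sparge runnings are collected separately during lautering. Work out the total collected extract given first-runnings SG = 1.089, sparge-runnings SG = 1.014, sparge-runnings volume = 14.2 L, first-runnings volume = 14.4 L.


total = Σ (SG_i − 1)·1000·V_i
first = (1.089 − 1)·1000·14.4 = 1281.6000
sparge = (1.014 − 1)·1000·14.2 = 198.8000
total = 1281.6000 + 198.8000

1480.4000 gravity·L


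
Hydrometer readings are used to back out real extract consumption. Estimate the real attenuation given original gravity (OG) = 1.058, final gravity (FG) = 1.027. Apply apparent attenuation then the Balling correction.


AA = (OG−FG)/(OG−1)·100;  RA = AA·0.8192
AA = (1.058 − 1.027)/(1.058 − 1)·100 = 53.4483
RA = 53.4483·0.8192

43.7848 %


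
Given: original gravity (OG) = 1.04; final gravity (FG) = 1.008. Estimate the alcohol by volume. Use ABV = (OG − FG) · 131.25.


ABV = (1.04 − 1.008) · 131.25

4.2000 % ABV


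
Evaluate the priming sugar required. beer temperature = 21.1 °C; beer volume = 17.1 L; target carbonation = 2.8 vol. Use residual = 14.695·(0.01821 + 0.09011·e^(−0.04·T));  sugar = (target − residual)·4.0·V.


residual = 14.695·(0.01821 + 0.09011·e^(−0.04·21.1)) = 0.8370
sugar = (2.8 − 0.8370)·4.0·17.1

134.2712 g


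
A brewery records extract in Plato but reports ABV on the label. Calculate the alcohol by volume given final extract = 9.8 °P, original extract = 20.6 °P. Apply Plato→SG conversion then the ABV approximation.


SG = 259/(259 − P);  ABV = (OG − FG)·131.25
OG = 259/(259 − 20.6) = 1.0864
FG = 259/(259 − 9.8) = 1.0393
ABV = (1.0864 − 1.0393)·131.25

6.1797 % ABV


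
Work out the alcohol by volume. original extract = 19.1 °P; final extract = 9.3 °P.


SG = 259/(259 − P);  ABV = (OG − FG)·131.25
OG = 259/(259 − 19.1) = 1.0796
FG = 259/(259 − 9.3) = 1.0372
ABV = (1.0796 − 1.0372)·131.25

5.5613 % ABV


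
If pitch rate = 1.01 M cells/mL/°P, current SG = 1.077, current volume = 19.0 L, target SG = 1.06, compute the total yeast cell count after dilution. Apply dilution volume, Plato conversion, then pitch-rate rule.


V_w = V·((SG_c−1)/(SG_t−1)−1);  °P = 259 − 259/SG_t;  cells = rate·(V+V_w)·°P
V_w = 19.0·((1.077−1)/(1.06−1)−1) = 5.3833
V_final = 19.0 + 5.3833 = 24.3833
°P = 259 − 259/1.06 = 14.6604
cells = 1.01·24.3833·14.6604

361.0436 billion cells


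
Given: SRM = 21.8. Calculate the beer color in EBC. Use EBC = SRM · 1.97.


EBC = 21.8 · 1.97

42.9460 EBC


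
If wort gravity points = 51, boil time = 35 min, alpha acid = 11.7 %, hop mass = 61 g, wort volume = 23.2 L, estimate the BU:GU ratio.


U = 1.65·0.000125^(GP/1000)·(1−e^(−0.04t))/4.15;  IBU = (α/100)·m·U·1000/V;  BU:GU = IBU/GP
U = 1.65·0.000125^(51/1000)·(1−e^(−0.04·35))/4.15 = 0.1894
IBU = (11.7/100)·61·0.1894·1000/23.2 = 58.2684
BU:GU = 58.2684/51

1.1425


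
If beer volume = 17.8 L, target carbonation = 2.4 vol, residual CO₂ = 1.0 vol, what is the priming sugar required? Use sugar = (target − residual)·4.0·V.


sugar = (2.4 − 1.0)·4.0·17.8

99.6800 g


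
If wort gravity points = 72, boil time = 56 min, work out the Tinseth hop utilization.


U = 1.65·0.000125^(GP/1000) · (1 − e^(−0.04·t))/4.15
bigness = 1.65·0.000125^(72/1000) = 0.8639
boil_factor = (1 − e^(−0.04·56))/4.15 = 0.2153
U = 0.8639 · 0.2153

0.1860


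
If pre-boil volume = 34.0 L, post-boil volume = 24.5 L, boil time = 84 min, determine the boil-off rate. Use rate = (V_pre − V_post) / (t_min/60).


rate = (34.0 − 24.5) / (84/60)

6.7857 L/hr


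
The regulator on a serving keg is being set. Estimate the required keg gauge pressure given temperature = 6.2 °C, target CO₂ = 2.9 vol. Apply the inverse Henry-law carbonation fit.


psi = vols/(0.01821 + 0.09011·e^(−0.04·T)) − 14.695
psi = 2.9/(0.01821 + 0.09011·e^(−0.04·6.2)) − 14.695

18.0629 psi


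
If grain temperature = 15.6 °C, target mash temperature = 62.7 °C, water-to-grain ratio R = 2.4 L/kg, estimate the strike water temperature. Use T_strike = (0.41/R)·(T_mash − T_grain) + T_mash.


T_strike = (0.41/2.4)·(62.7 − 15.6) + 62.7

70.7463 °C


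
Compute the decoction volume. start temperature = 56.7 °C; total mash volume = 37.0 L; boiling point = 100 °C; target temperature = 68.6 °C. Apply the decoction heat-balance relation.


V_dec = V_total·(T_target − T_start)/(T_boil − T_start)
V_dec = 37.0·(68.6 − 56.7)/(100 − 56.7)

10.1686 L


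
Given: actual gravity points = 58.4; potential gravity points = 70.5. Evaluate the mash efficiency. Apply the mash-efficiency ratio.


efficiency = actual / potential × 100
efficiency = 58.4 / 70.5 × 100

82.8369 %


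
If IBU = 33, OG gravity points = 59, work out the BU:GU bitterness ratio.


BU:GU = IBU / OG_points
BU:GU = 33 / 59

0.5593


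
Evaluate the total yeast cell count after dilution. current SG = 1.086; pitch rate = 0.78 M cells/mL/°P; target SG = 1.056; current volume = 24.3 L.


V_w = V·((SG_c−1)/(SG_t−1)−1);  °P = 259 − 259/SG_t;  cells = rate·(V+V_w)·°P
V_w = 24.3·((1.086−1)/(1.056−1)−1) = 13.0179
V_final = 24.3 + 13.0179 = 37.3179
°P = 259 − 259/1.056 = 13.7348
cells = 0.78·37.3179·13.7348

399.7930 billion cells


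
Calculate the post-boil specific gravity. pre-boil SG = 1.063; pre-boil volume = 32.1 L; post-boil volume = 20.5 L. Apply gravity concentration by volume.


SG_post = 1 + (SG_pre − 1)·V_pre/V_post
pts_pre = (1.063 − 1)·1000 = 63.0000
pts_post = 63.0000·32.1/20.5 = 98.6488
SG_post = 1 + 98.6488/1000

1.0986


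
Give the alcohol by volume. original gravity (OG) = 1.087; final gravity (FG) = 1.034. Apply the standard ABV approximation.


ABV = (OG − FG) · 131.25
ABV = (1.087 − 1.034) · 131.25

6.9562 % ABV


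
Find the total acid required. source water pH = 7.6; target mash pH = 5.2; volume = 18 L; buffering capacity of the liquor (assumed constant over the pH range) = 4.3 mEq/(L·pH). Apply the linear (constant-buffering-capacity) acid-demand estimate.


acid = buffering capacity · (pH_source − pH_target) · V
acid = 4.3 · (7.6 − 5.2) · 18

185.7600 mEq


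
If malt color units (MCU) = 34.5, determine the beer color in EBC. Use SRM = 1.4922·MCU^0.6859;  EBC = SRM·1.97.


SRM = 1.4922·34.5^0.6859 = 16.9284
EBC = 16.9284·1.97

33.3490 EBC


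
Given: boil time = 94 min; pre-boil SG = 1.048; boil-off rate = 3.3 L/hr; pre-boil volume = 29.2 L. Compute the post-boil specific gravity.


V_post = V_pre − rate·(t/60);  SG_post = 1 + (SG_pre−1)·V_pre/V_post
V_post = 29.2 − 3.3·(94/60) = 24.0300
SG_post = 1 + (1.048 − 1)·29.2/24.0300

1.0583


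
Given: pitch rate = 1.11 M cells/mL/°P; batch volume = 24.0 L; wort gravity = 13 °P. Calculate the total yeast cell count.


cells (billions) = rate · V_L · °P
cells = 1.11 · 24.0 · 13

346.3200 billion cells


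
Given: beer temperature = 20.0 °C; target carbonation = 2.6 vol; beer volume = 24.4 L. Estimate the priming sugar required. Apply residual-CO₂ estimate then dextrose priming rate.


residual = 14.695·(0.01821 + 0.09011·e^(−0.04·T));  sugar = (target − residual)·4.0·V
residual = 14.695·(0.01821 + 0.09011·e^(−0.04·20.0)) = 0.8626
sugar = (2.6 − 0.8626)·4.0·24.4

169.5720 g


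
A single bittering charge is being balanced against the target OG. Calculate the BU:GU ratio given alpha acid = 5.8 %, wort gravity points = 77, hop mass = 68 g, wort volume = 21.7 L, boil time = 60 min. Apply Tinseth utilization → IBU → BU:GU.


U = 1.65·0.000125^(GP/1000)·(1−e^(−0.04t))/4.15;  IBU = (α/100)·m·U·1000/V;  BU:GU = IBU/GP
U = 1.65·0.000125^(77/1000)·(1−e^(−0.04·60))/4.15 = 0.1810
IBU = (5.8/100)·68·0.1810·1000/21.7 = 32.8907
BU:GU = 32.8907/77

0.4272


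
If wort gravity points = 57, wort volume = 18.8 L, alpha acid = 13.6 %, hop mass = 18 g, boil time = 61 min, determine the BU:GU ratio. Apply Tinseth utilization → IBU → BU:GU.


U = 1.65·0.000125^(GP/1000)·(1−e^(−0.04t))/4.15;  IBU = (α/100)·m·U·1000/V;  BU:GU = IBU/GP
U = 1.65·0.000125^(57/1000)·(1−e^(−0.04·61))/4.15 = 0.2174
IBU = (13.6/100)·18·0.2174·1000/18.8 = 28.3144
BU:GU = 28.3144/57

0.4967


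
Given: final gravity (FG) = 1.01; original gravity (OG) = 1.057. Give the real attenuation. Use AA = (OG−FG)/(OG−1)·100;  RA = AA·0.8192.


AA = (1.057 − 1.01)/(1.057 − 1)·100 = 82.4561
RA = 82.4561·0.8192

67.5481 %


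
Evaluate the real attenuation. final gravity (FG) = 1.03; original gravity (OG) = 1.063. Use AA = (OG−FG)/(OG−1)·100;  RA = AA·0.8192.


AA = (1.063 − 1.03)/(1.063 − 1)·100 = 52.3810
RA = 52.3810·0.8192

42.9105 %


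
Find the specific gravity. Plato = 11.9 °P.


SG = 259/(259 − P)
SG = 259/(259 − 11.9)

1.0482


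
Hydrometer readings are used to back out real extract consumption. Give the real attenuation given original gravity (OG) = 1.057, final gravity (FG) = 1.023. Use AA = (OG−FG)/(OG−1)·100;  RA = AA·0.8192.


AA = (1.057 − 1.023)/(1.057 − 1)·100 = 59.6491
RA = 59.6491·0.8192

48.8646 %


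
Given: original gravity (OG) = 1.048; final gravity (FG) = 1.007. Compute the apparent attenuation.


AA = (OG − FG)/(OG − 1) · 100
AA = (1.048 − 1.007)/(1.048 − 1) · 100

85.4167 %


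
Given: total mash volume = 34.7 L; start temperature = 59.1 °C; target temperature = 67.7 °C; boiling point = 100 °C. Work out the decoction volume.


V_dec = V_total·(T_target − T_start)/(T_boil − T_start)
V_dec = 34.7·(67.7 − 59.1)/(100 − 59.1)

7.2963 L


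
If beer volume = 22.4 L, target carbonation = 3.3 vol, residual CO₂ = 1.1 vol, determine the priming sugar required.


sugar = (target − residual)·4.0·V
sugar = (3.3 − 1.1)·4.0·22.4

197.1200 g


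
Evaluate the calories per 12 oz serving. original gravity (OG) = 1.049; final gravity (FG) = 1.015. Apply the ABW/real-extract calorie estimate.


ABW = (OG−FG)·131.25·0.79/FG;  °P = 259 − 259/SG (for OG→OE and FG→AE);  RE = 0.1808·OE + 0.8192·AE;  Cal = (6.9·ABW + 4·(RE−0.1))·FG·3.55
ABW = (1.049 − 1.015)·131.25·0.79/1.015 = 3.4733
OE = 259 − 259/1.049 = 12.0982 °P
AE = 259 − 259/1.015 = 3.8276 °P
RE = 0.1808·12.0982 + 0.8192·3.8276 = 5.3229 °P
Cal = (6.9·3.4733 + 4·(5.3229−0.1))·1.015·3.55

161.6319 kcal


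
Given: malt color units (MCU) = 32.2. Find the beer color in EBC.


SRM = 1.4922·MCU^0.6859;  EBC = SRM·1.97
SRM = 1.4922·32.2^0.6859 = 16.1460
EBC = 16.1460·1.97

31.8077 EBC


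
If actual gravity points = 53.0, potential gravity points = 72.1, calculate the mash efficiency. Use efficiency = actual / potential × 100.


efficiency = 53.0 / 72.1 × 100

73.5090 %


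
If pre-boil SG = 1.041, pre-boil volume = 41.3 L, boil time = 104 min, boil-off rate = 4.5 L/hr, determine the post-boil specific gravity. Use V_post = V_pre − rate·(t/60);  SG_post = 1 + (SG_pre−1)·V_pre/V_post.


V_post = 41.3 − 4.5·(104/60) = 33.5000
SG_post = 1 + (1.041 − 1)·41.3/33.5000

1.0505


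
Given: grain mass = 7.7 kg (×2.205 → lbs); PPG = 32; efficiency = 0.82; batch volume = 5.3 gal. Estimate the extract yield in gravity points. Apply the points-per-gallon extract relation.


points = lbs × PPG × eff / vol
lbs = 7.7 × 2.205 = 16.9785
points = 16.9785 × 32 × 0.82 / 5.3

84.0596 points


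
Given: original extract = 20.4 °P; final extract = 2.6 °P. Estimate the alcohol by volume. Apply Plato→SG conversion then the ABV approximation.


SG = 259/(259 − P);  ABV = (OG − FG)·131.25
OG = 259/(259 − 20.4) = 1.0855
FG = 259/(259 − 2.6) = 1.0101
ABV = (1.0855 − 1.0101)·131.25

9.8908 % ABV


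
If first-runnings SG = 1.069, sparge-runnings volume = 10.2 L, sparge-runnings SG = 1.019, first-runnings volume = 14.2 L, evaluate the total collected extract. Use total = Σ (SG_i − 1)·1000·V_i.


first = (1.069 − 1)·1000·14.2 = 979.8000
sparge = (1.019 − 1)·1000·10.2 = 193.8000
total = 979.8000 + 193.8000

1173.6000 gravity·L


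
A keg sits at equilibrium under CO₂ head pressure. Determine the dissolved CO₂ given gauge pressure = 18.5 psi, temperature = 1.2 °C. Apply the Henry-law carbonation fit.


vols = (P + 14.695)·(0.01821 + 0.09011·e^(−0.04·T))
vols = (18.5 + 14.695)·(0.01821 + 0.09011·e^(−0.04·1.2))

3.4555 volumes


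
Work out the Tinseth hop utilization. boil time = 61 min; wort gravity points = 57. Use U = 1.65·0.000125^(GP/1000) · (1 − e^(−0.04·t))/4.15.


bigness = 1.65·0.000125^(57/1000) = 0.9886
boil_factor = (1 − e^(−0.04·61))/4.15 = 0.2200
U = 0.9886 · 0.2200

0.2174


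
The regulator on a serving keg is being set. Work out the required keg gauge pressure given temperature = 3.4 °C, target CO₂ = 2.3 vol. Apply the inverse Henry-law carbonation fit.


psi = vols/(0.01821 + 0.09011·e^(−0.04·T)) − 14.695
psi = 2.3/(0.01821 + 0.09011·e^(−0.04·3.4)) − 14.695

9.0502 psi


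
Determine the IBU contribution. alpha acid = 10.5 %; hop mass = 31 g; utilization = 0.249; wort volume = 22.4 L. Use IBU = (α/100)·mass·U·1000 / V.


IBU = (10.5/100)·31·0.249·1000 / 22.4

36.1828 IBU


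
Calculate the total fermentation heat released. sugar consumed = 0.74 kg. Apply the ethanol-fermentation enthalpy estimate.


Q = m_sugar · 590 kJ/kg
Q = 0.74 · 590

436.6000 kJ


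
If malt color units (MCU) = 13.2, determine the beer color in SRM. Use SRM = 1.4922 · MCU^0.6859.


SRM = 1.4922 · 13.2^0.6859

8.7585 SRM


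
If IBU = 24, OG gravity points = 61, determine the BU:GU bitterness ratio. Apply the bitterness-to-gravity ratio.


BU:GU = IBU / OG_points
BU:GU = 24 / 61

0.3934


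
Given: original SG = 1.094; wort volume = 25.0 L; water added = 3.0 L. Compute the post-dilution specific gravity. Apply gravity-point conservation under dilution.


SG_new = 1 + (SG_old − 1)·V_old/(V_old + V_water)
pts = (1.094 − 1)·1000·25.0/(25.0 + 3.0) = 83.9286
SG_new = 1 + 83.9286/1000

1.0839


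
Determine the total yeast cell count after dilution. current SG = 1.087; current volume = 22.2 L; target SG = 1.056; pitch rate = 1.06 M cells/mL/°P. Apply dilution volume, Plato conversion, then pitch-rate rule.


V_w = V·((SG_c−1)/(SG_t−1)−1);  °P = 259 − 259/SG_t;  cells = rate·(V+V_w)·°P
V_w = 22.2·((1.087−1)/(1.056−1)−1) = 12.2893
V_final = 22.2 + 12.2893 = 34.4893
°P = 259 − 259/1.056 = 13.7348
cells = 1.06·34.4893·13.7348

502.1274 billion cells


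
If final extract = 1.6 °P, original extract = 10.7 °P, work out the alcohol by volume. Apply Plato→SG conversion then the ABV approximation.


SG = 259/(259 − P);  ABV = (OG − FG)·131.25
OG = 259/(259 − 10.7) = 1.0431
FG = 259/(259 − 1.6) = 1.0062
ABV = (1.0431 − 1.0062)·131.25

4.8401 % ABV


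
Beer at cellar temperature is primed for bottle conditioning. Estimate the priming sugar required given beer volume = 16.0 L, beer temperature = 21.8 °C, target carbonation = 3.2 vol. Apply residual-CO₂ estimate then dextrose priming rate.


residual = 14.695·(0.01821 + 0.09011·e^(−0.04·T));  sugar = (target − residual)·4.0·V
residual = 14.695·(0.01821 + 0.09011·e^(−0.04·21.8)) = 0.8212
sugar = (3.2 − 0.8212)·4.0·16.0

152.2401 g


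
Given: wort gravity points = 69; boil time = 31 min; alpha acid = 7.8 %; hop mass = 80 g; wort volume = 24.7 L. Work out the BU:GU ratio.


U = 1.65·0.000125^(GP/1000)·(1−e^(−0.04t))/4.15;  IBU = (α/100)·m·U·1000/V;  BU:GU = IBU/GP
U = 1.65·0.000125^(69/1000)·(1−e^(−0.04·31))/4.15 = 0.1520
IBU = (7.8/100)·80·0.1520·1000/24.7 = 38.3924
BU:GU = 38.3924/69

0.5564


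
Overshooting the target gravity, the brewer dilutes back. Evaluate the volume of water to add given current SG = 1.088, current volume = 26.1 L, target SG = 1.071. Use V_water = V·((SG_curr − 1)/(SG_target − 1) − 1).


V_water = 26.1·((1.088 − 1)/(1.071 − 1) − 1)

6.2493 L


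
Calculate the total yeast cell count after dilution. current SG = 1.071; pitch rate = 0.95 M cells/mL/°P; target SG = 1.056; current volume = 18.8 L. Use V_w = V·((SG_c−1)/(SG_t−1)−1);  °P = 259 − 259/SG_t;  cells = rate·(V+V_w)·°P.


V_w = 18.8·((1.071−1)/(1.056−1)−1) = 5.0357
V_final = 18.8 + 5.0357 = 23.8357
°P = 259 − 259/1.056 = 13.7348
cells = 0.95·23.8357·13.7348

311.0109 billion cells


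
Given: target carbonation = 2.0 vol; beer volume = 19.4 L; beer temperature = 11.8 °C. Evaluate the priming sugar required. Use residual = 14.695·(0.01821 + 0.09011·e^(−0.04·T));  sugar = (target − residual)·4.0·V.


residual = 14.695·(0.01821 + 0.09011·e^(−0.04·11.8)) = 1.0935
sugar = (2.0 − 1.0935)·4.0·19.4

70.3406 g


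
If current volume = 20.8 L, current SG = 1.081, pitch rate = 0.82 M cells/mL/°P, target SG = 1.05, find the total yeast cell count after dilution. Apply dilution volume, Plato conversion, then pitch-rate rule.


V_w = V·((SG_c−1)/(SG_t−1)−1);  °P = 259 − 259/SG_t;  cells = rate·(V+V_w)·°P
V_w = 20.8·((1.081−1)/(1.05−1)−1) = 12.8960
V_final = 20.8 + 12.8960 = 33.6960
°P = 259 − 259/1.05 = 12.3333
cells = 0.82·33.6960·12.3333

340.7789 billion cells


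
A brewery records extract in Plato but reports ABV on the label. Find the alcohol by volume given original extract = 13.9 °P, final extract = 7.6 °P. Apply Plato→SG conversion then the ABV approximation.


SG = 259/(259 − P);  ABV = (OG − FG)·131.25
OG = 259/(259 − 13.9) = 1.0567
FG = 259/(259 − 7.6) = 1.0302
ABV = (1.0567 − 1.0302)·131.25

3.4756 % ABV


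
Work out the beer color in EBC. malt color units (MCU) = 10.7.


SRM = 1.4922·MCU^0.6859;  EBC = SRM·1.97
SRM = 1.4922·10.7^0.6859 = 7.5837
EBC = 7.5837·1.97

14.9399 EBC


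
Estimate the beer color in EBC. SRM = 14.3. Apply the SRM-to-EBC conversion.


EBC = SRM · 1.97
EBC = 14.3 · 1.97

28.1710 EBC


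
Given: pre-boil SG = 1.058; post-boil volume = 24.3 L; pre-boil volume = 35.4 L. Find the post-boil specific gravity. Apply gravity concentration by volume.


SG_post = 1 + (SG_pre − 1)·V_pre/V_post
pts_pre = (1.058 − 1)·1000 = 58.0000
pts_post = 58.0000·35.4/24.3 = 84.4938
SG_post = 1 + 84.4938/1000

1.0845


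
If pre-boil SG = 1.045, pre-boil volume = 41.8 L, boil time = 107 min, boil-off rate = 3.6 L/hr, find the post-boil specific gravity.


V_post = V_pre − rate·(t/60);  SG_post = 1 + (SG_pre−1)·V_pre/V_post
V_post = 41.8 − 3.6·(107/60) = 35.3800
SG_post = 1 + (1.045 − 1)·41.8/35.3800

1.0532


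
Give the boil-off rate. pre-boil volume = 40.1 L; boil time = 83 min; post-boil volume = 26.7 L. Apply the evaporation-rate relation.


rate = (V_pre − V_post) / (t_min/60)
rate = (40.1 − 26.7) / (83/60)

9.6867 L/hr


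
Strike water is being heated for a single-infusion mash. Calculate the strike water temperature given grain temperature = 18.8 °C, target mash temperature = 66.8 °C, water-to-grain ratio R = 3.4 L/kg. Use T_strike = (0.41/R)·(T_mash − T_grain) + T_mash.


T_strike = (0.41/3.4)·(66.8 − 18.8) + 66.8

72.5882 °C


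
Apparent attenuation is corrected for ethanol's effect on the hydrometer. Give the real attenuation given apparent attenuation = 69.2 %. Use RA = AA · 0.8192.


RA = 69.2 · 0.8192

56.6886 %


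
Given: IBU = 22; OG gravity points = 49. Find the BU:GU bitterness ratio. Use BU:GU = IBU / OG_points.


BU:GU = 22 / 49

0.4490


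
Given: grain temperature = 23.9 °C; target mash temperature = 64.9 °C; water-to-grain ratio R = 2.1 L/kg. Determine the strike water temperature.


T_strike = (0.41/R)·(T_mash − T_grain) + T_mash
T_strike = (0.41/2.1)·(64.9 − 23.9) + 64.9

72.9048 °C


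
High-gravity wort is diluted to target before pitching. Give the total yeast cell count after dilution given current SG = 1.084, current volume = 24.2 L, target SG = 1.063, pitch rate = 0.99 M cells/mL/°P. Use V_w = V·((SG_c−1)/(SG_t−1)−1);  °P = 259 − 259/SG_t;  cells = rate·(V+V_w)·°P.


V_w = 24.2·((1.084−1)/(1.063−1)−1) = 8.0667
V_final = 24.2 + 8.0667 = 32.2667
°P = 259 − 259/1.063 = 15.3500
cells = 0.99·32.2667·15.3500

490.3389 billion cells


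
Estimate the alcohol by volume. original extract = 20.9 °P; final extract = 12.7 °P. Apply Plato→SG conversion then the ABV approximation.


SG = 259/(259 − P);  ABV = (OG − FG)·131.25
OG = 259/(259 − 20.9) = 1.0878
FG = 259/(259 − 12.7) = 1.0516
ABV = (1.0878 − 1.0516)·131.25

4.7532 % ABV


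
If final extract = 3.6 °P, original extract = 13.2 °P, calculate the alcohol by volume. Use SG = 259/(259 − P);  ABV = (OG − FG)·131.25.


OG = 259/(259 − 13.2) = 1.0537
FG = 259/(259 − 3.6) = 1.0141
ABV = (1.0537 − 1.0141)·131.25

5.1984 % ABV


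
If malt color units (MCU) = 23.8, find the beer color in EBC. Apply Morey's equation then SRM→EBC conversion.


SRM = 1.4922·MCU^0.6859;  EBC = SRM·1.97
SRM = 1.4922·23.8^0.6859 = 13.1226
EBC = 13.1226·1.97

25.8516 EBC


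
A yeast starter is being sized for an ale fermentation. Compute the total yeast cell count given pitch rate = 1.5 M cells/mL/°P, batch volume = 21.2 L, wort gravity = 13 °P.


cells (billions) = rate · V_L · °P
cells = 1.5 · 21.2 · 13

413.4000 billion cells


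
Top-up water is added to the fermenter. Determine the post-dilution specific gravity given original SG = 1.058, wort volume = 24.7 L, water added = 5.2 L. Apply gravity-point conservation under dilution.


SG_new = 1 + (SG_old − 1)·V_old/(V_old + V_water)
pts = (1.058 − 1)·1000·24.7/(24.7 + 5.2) = 47.9130
SG_new = 1 + 47.9130/1000

1.0479


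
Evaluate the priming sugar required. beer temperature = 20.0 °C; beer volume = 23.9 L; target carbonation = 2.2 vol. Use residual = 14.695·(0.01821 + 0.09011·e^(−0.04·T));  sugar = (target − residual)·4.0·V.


residual = 14.695·(0.01821 + 0.09011·e^(−0.04·20.0)) = 0.8626
sugar = (2.2 − 0.8626)·4.0·23.9

127.8571 g
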